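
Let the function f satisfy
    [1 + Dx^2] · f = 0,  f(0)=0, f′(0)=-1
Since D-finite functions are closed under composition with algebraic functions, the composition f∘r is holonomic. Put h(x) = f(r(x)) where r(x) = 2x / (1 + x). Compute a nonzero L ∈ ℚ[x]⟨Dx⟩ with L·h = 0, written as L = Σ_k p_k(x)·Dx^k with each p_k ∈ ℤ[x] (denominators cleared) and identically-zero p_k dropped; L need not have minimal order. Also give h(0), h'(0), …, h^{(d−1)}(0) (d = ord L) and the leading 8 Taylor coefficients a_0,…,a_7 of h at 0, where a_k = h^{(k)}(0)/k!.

L = 4 + (2 + 6·x + 6·x^2 + 2·x^3)·Dx + (1 + 4·x + 6·x^2 + 4·x^3 + x^4)·Dx^2  (order 2).
h: a_k = 0, -2, 2, -2/3, -2, 86/15, -10, 4418/315, …
ICs: h(0) = 0, h′(0) = -2.

f: a_k = 0, -1, 0, 1/6, 0, -1/120, 0, 1/5040, …
h₀=f(r): pull back L_f along r ⇒ L₀.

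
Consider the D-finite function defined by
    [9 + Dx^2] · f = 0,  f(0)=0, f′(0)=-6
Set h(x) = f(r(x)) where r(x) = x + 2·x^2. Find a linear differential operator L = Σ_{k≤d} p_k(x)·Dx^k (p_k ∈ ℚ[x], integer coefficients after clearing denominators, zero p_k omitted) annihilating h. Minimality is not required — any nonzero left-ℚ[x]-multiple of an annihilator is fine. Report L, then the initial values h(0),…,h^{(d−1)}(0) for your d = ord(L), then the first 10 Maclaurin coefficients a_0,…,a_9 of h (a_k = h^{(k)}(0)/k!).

f: a_k = 0, -6, 0, 9, 0, -81/20, 0, 243/280, 0, -243/2240, …
Change of var in L_f (x↦r) gives L₀.
L = (9 + 108·x + 432·x^2 + 576·x^3) - 4·Dx + (1 + 4·x)·Dx^2  (order 2).
h: a_k = 0, -6, -12, 9, 54, 2079/20, 63/2, -45117/280, -6237/20, -562707/2240, …
ICs: h(0) = 0, h′(0) = -6.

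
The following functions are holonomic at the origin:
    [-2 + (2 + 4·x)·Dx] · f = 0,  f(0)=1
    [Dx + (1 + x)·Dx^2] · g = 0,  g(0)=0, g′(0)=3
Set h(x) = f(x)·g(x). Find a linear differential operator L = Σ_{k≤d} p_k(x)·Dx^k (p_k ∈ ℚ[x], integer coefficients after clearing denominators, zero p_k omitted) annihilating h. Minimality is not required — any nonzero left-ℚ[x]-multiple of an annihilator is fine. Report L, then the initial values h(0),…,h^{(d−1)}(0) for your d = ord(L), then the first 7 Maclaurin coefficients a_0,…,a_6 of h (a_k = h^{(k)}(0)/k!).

L = (2 + x) + (-1 - 2·x)·Dx + (1 + 5·x + 8·x^2 + 4·x^3)·Dx^2  (order 2).
h: a_k = 0, 3, 3/2, -2, 5/2, -131/40, 363/80, …
ICs: h(0) = 0, h′(0) = 3.

f: a_k = 1, 1, -1/2, 1/2, -5/8, 7/8, -21/16, …
g: a_k = 0, 3, -3/2, 1, -3/4, 3/5, -1/2, …
h₀=f·g: eliminate ⇒ L₀, order ≤ 1·2.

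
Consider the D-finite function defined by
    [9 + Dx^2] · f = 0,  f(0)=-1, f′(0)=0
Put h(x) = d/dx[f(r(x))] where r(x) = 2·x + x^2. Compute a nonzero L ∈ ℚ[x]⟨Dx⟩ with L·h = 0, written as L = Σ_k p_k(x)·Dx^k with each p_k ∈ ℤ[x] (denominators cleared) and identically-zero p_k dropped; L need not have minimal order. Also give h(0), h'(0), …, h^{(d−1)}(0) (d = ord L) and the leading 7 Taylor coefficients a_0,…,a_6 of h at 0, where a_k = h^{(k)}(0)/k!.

f: a_k = -1, 0, 9/2, 0, -27/8, 0, 81/80, …
Change of var in L_f (x↦r) gives L₀.
Differentiate: ansatz ord ≤ ord L₀ ⇒ L.
L = (39 + 144·x + 216·x^2 + 144·x^3 + 36·x^4) + (-3 - 3·x)·Dx + (1 + 2·x + x^2)·Dx^2  (order 2).
h: a_k = 0, 36, 54, -198, -540, -486/5, 5859/5, …
ICs: h(0) = 0, h′(0) = 36.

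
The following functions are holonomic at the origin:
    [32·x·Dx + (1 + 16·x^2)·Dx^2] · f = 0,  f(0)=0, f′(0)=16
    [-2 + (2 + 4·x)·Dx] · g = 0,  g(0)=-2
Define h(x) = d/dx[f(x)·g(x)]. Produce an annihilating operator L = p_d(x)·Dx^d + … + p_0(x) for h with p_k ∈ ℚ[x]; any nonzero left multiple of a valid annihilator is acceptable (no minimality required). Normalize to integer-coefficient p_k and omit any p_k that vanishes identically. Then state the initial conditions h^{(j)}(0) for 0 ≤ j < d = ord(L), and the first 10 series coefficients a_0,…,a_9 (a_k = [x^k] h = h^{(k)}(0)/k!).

L = (29 + 320·x - 1120·x^2 - 3072·x^3 - 768·x^4) + (38 + 300·x - 576·x^2 - 6656·x^3 - 10752·x^4 - 3072·x^5)·Dx + (3 - 20·x - 84·x^2 - 512·x^3 - 2176·x^4 - 3072·x^5 - 1024·x^6)·Dx^2  (order 2).
h: a_k = -32, -64, 560, 1856/3, -25556/3, -47432/5, 2045306/15, 15110512/105, -60850925/28, -283392841/126, …
ICs: h(0) = -32, h′(0) = -64.

f: a_k = 0, 16, 0, -256/3, 0, 4096/5, 0, -65536/7, 0, 1048576/9, …
g: a_k = -2, -2, 1, -1, 5/4, -7/4, 21/8, -33/8, 429/64, -715/64, …
Product ⇒ symmetric product L₀, ord ≤ 2.
Differentiate: ansatz ord ≤ ord L₀ ⇒ L.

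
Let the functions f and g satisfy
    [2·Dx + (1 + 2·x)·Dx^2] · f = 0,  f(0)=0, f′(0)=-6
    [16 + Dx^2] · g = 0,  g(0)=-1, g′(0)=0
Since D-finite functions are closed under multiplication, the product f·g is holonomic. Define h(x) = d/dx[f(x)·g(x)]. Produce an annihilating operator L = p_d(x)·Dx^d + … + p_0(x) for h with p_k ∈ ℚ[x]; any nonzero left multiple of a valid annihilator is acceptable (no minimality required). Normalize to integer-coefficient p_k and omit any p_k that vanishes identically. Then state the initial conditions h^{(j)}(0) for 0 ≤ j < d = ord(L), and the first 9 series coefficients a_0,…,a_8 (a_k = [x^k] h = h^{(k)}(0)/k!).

f: a_k = 0, -6, 6, -8, 12, -96/5, 32, -384/7, 96, …
g: a_k = -1, 0, 8, 0, -32/3, 0, 256/45, 0, -512/315, …
Sym-product of L_f,L_g gives L₀ (≤ ord 4).
Differentiate: ansatz ord ≤ ord L₀ ⇒ L.
L = (-896 + 28672·x + 282624·x^2 + 1032192·x^3 + 1826816·x^4 + 1572864·x^5 + 524288·x^6) + (576 + 12416·x + 66560·x^2 + 153600·x^3 + 163840·x^4 + 65536·x^5)·Dx + (280 + 6592·x + 44480·x^2 + 141312·x^3 + 234496·x^4 + 196608·x^5 + 65536·x^6)·Dx^2 + (36 + 776·x + 4160·x^2 + 9600·x^3 + 10240·x^4 + 4096·x^5)·Dx^3 + (21 + 300·x + 1676·x^2 + 4800·x^3 + 7520·x^4 + 6144·x^5 + 2048·x^6)·Dx^4  (order 4).
h: a_k = 6, -12, -120, 144, 96, 0, -1664/5, 7936/15, -31232/35, …
ICs: h(0) = 6, h′(0) = -12, h′′(0) = -240, h′′′(0) = 864.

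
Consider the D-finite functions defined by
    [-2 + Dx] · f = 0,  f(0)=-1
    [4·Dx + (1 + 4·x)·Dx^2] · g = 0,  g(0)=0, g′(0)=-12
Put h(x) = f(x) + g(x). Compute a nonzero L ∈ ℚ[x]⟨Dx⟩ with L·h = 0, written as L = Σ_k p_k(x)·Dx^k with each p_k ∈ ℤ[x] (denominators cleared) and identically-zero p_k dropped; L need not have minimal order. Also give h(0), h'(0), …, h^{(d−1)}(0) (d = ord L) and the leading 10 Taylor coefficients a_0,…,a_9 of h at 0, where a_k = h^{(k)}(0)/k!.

L = (-40 - 32·x)·Dx + (14 - 16·x - 32·x^2)·Dx^2 + (3 + 16·x + 16·x^2)·Dx^3  (order 3).
h: a_k = -1, -14, 22, -196/3, 574/3, -1844/3, 92156/45, -2211848/315, 7741438/315, -247726084/2835, …
ICs: h(0) = -1, h′(0) = -14, h′′(0) = 44.

f: a_k = -1, -2, -2, -4/3, -2/3, -4/15, -4/45, -8/315, -2/315, -4/2835, …
g: a_k = 0, -12, 24, -64, 192, -3072/5, 2048, -49152/7, 24576, -262144/3, …
h₀=f+g: left-lcm gives L₀, ord ≤ 3.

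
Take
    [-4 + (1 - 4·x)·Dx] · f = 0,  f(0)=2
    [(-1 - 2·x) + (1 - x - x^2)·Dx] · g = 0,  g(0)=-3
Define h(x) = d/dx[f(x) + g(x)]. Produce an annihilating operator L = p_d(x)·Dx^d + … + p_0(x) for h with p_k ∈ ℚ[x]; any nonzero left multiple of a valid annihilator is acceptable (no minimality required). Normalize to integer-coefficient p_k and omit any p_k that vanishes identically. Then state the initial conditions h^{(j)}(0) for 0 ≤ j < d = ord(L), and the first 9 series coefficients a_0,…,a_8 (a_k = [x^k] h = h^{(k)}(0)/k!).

L = (120 + 192·x + 432·x^2 - 96·x^3 + 96·x^4) + (-39 - 48·x + 210·x^2 + 252·x^3 - 48·x^4 + 96·x^5)·Dx + (2 - x - 42·x^2 + 54·x^3 + 7·x^4 + 16·x^6)·Dx^2  (order 2).
h: a_k = 5, 52, 357, 1988, 10120, 48918, 228935, 1047760, 4717107, …
ICs: h(0) = 5, h′(0) = 52.

f: a_k = 2, 8, 32, 128, 512, 2048, 8192, 32768, 131072, …
g: a_k = -3, -3, -6, -9, -15, -24, -39, -63, -102, …
f+g: L₀ = lclm(L_f,L_g), ord ≤ 1+1.
Differentiate: ansatz ord ≤ ord L₀ ⇒ L.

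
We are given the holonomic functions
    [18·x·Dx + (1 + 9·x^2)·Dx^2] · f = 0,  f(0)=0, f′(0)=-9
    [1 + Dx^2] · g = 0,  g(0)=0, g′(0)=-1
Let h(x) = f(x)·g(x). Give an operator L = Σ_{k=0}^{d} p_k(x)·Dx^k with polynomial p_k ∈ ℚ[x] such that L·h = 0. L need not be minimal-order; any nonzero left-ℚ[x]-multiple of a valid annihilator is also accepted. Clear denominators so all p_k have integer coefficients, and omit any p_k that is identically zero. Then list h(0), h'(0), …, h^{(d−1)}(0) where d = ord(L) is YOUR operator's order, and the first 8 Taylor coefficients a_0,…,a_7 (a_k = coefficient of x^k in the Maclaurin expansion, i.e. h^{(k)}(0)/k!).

f: a_k = 0, -9, 0, 27, 0, -729/5, 0, 6561/7, …
g: a_k = 0, -1, 0, 1/6, 0, -1/120, 0, 1/5040, …
Product ⇒ symmetric product L₀, ord ≤ 4.
L = (370 + 9594·x^2 + 4131·x^4 + 2916·x^6 + 6561·x^8) + (684·x + 6804·x^3 + 8748·x^5 + 26244·x^7)·Dx + (380 + 9792·x^2 + 5346·x^4 + 5832·x^6 + 13122·x^8)·Dx^2 + (684·x + 6804·x^3 + 8748·x^5 + 26244·x^7)·Dx^3 + (10 + 198·x^2 + 1215·x^4 + 2916·x^6 + 6561·x^8)·Dx^4  (order 4).
h: a_k = 0, 0, 9, 0, -57/2, 0, 1203/8, 0, …
ICs: h(0) = 0, h′(0) = 0, h′′(0) = 18, h′′′(0) = 0.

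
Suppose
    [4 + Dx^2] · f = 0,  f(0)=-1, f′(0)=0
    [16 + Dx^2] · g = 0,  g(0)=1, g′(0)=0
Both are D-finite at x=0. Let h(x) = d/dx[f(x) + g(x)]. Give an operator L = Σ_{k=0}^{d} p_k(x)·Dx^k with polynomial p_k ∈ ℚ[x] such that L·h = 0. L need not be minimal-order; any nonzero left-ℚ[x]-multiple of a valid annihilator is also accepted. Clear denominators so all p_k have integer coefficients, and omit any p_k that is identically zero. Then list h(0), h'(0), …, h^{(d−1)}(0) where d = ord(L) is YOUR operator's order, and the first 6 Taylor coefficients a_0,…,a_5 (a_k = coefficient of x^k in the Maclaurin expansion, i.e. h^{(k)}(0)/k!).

L = 64 + 20·Dx^2 + Dx^4  (order 4).
h: a_k = 0, -12, 0, 40, 0, -168/5, …
ICs: h(0) = 0, h′(0) = -12, h′′(0) = 0, h′′′(0) = 240.

f: a_k = -1, 0, 2, 0, -2/3, 0, …
g: a_k = 1, 0, -8, 0, 32/3, 0, …
L₀ := lclm(L_f,L_g); ord L₀ ≤ 2+2.
Derive L from L₀ (diff closure).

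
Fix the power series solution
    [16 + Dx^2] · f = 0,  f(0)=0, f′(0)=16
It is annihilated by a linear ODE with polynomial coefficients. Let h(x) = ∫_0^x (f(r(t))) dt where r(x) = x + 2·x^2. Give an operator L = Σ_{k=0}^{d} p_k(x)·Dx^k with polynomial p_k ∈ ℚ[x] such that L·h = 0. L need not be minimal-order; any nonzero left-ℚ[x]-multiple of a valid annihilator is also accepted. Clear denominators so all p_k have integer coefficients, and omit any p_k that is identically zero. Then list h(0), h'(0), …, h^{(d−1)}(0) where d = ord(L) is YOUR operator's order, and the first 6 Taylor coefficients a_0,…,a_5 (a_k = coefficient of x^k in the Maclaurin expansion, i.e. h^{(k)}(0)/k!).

f: a_k = 0, 16, 0, -128/3, 0, 512/15, …
Change of var in L_f (x↦r) gives L₀.
∫: right-multiply L₀ by Dx.
L = (16 + 192·x + 768·x^2 + 1024·x^3)·Dx - 4·Dx^2 + (1 + 4·x)·Dx^3  (order 3).
h: a_k = 0, 0, 8, 32/3, -32/3, -256/5, …
ICs: h(0) = 0, h′(0) = 0, h′′(0) = 16.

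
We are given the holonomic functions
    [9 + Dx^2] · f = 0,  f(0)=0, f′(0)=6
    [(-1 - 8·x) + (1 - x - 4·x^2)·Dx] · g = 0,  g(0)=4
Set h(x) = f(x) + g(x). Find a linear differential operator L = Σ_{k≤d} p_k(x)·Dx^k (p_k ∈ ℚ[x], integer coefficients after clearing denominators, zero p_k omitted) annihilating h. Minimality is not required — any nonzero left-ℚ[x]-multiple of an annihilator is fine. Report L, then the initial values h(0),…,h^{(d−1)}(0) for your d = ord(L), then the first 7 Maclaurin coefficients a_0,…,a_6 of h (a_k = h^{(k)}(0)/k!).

f: a_k = 0, 6, 0, -9, 0, 81/20, 0, …
g: a_k = 4, 4, 20, 36, 116, 260, 724, …
f+g: L₀ = lclm(L_f,L_g), ord ≤ 2+1.
L = (-567 - 4806·x - 3321·x^2 - 9936·x^3 - 6480·x^4 - 10368·x^5) + (171 - 117·x - 441·x^2 + 135·x^3 - 540·x^4 - 3888·x^5 - 5184·x^6)·Dx + (-63 - 534·x - 369·x^2 - 1104·x^3 - 720·x^4 - 1152·x^5)·Dx^2 + (19 - 13·x - 49·x^2 + 15·x^3 - 60·x^4 - 432·x^5 - 576·x^6)·Dx^3  (order 3).
h: a_k = 4, 10, 20, 27, 116, 5281/20, 724, …
ICs: h(0) = 4, h′(0) = 10, h′′(0) = 40.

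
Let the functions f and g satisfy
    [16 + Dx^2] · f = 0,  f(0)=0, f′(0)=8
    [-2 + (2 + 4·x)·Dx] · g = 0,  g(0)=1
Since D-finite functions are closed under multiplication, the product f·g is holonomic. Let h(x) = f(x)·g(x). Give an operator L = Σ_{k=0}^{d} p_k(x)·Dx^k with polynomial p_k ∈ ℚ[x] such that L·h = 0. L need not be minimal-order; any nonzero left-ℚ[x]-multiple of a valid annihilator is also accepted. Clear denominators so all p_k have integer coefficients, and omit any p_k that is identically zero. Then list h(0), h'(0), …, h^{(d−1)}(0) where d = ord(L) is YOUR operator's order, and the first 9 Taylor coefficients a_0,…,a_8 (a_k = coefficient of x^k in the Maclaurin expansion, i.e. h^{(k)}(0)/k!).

L = (19 + 64·x + 64·x^2) + (-2 - 4·x)·Dx + (1 + 4·x + 4·x^2)·Dx^2  (order 2).
h: a_k = 0, 8, 8, -76/3, -52/3, 341/15, 67/5, -7687/630, -17/126, …
ICs: h(0) = 0, h′(0) = 8.

f: a_k = 0, 8, 0, -64/3, 0, 256/15, 0, -2048/315, 0, …
g: a_k = 1, 1, -1/2, 1/2, -5/8, 7/8, -21/16, 33/16, -429/128, …
Product ⇒ symmetric product L₀, ord ≤ 2.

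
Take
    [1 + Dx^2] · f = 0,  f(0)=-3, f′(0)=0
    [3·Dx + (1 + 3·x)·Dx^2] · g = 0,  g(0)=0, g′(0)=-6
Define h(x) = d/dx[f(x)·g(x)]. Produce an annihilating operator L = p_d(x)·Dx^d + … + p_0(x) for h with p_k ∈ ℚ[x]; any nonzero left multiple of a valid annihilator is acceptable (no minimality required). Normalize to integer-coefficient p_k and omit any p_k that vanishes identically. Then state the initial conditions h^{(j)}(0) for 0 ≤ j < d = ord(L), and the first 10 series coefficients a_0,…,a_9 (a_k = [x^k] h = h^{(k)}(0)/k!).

f: a_k = -3, 0, 3/2, 0, -1/8, 0, 1/240, 0, -1/13440, 0, …
g: a_k = 0, -6, 9, -18, 81/2, -486/5, 243, -4374/7, 6561/4, -4374, …
L₀ := L_f ⊗_s L_g (sym. prod.), ord ≤ 4.
h=h₀': d/dx-closure on L₀ ⇒ L.
L = (-8897 - 1764·x - 7722·x^2 - 14364·x^3 - 7533·x^4 + 5832·x^5 + 2916·x^6) + (-3432 - 13248·x - 12420·x^2 - 8100·x^3 + 9720·x^4 + 5832·x^5)·Dx + (-9100 - 3204·x - 11070·x^2 - 17064·x^3 - 6318·x^4 + 11664·x^5 + 5832·x^6)·Dx^2 + (-3432 - 13248·x - 12420·x^2 - 8100·x^3 + 9720·x^4 + 5832·x^5)·Dx^3 + (-203 - 1440·x - 3348·x^2 - 2700·x^3 + 1215·x^4 + 5832·x^5 + 2916·x^6)·Dx^4  (order 4).
h: a_k = 18, -54, 135, -432, 5307/4, -16065/4, 484679/40, -182451/5, 245887281/2240, -147836559/448, …
ICs: h(0) = 18, h′(0) = -54, h′′(0) = 270, h′′′(0) = -2592.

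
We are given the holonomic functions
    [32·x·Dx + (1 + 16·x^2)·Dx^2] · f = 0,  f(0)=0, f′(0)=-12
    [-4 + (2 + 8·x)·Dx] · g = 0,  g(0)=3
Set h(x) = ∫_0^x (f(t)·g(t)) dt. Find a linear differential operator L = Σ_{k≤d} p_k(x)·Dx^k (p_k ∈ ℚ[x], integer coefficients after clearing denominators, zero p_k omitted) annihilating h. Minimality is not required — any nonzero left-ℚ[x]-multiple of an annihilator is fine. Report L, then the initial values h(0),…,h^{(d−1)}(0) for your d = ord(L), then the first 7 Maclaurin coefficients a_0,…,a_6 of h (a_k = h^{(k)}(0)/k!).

f: a_k = 0, -12, 0, 64, 0, -3072/5, 0, …
g: a_k = 3, 6, -6, 12, -30, 84, -252, …
Product ⇒ symmetric product L₀, ord ≤ 2.
h=∫h₀ ⇒ L = L₀·Dx.
L = (12 - 64·x - 64·x^2)·Dx + (-4 + 16·x + 192·x^2 + 256·x^3)·Dx^2 + (1 + 8·x + 32·x^2 + 128·x^3 + 256·x^4)·Dx^3  (order 3).
h: a_k = 0, 0, -18, -24, 66, 48, -1556/5, …
ICs: h(0) = 0, h′(0) = 0, h′′(0) = -36.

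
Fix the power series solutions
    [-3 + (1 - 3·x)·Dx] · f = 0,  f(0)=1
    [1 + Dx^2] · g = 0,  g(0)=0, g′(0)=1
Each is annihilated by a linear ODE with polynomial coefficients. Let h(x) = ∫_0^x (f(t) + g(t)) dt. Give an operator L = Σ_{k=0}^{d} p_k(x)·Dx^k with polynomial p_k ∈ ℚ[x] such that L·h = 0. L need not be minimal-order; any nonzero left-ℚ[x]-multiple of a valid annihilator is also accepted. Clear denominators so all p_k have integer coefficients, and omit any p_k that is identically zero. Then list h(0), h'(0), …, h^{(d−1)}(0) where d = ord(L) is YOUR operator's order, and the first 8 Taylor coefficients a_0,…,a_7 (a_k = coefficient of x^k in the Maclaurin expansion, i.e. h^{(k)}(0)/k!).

f: a_k = 1, 3, 9, 27, 81, 243, 729, 2187, …
g: a_k = 0, 1, 0, -1/6, 0, 1/120, 0, -1/5040, …
L₀ := lclm(L_f,L_g); ord L₀ ≤ 1+2.
h=∫h₀ ⇒ L = L₀·Dx.
L = (165 - 18·x + 27·x^2)·Dx + (-19 + 63·x - 27·x^2 + 27·x^3)·Dx^2 + (165 - 18·x + 27·x^2)·Dx^3 + (-19 + 63·x - 27·x^2 + 27·x^3)·Dx^4  (order 4).
h: a_k = 0, 1, 2, 3, 161/24, 81/5, 29161/720, 729/7, …
ICs: h(0) = 0, h′(0) = 1, h′′(0) = 4, h′′′(0) = 18.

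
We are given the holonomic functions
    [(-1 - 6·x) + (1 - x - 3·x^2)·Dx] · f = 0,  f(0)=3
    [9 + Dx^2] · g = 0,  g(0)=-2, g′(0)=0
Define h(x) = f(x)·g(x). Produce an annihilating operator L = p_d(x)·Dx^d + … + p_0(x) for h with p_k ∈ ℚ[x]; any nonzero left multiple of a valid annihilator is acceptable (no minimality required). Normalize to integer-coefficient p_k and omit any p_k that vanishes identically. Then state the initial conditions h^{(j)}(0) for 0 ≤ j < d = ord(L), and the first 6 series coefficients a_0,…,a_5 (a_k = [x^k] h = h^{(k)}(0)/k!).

L = (-3 + 9·x + 27·x^2) + (2 + 12·x)·Dx + (-1 + x + 3·x^2)·Dx^2  (order 2).
h: a_k = -6, -6, 3, -15, -105/4, -285/4, …
ICs: h(0) = -6, h′(0) = -6.

f: a_k = 3, 3, 12, 21, 57, 120, …
g: a_k = -2, 0, 9, 0, -27/4, 0, …
f·g: L₀ = L_f ⊗_s L_g, ord ≤ 1·2.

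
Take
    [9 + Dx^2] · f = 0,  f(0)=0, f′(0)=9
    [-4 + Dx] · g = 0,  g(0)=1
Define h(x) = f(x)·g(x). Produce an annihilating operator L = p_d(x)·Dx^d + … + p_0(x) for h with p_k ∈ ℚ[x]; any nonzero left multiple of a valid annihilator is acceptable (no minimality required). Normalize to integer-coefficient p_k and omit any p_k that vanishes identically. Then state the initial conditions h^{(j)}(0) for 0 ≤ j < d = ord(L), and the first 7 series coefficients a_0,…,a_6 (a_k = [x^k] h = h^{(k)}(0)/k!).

L = 25 - 8·Dx + Dx^2  (order 2).
h: a_k = 0, 9, 36, 117/2, 42, -237/40, -429/10, …
ICs: h(0) = 0, h′(0) = 9.

f: a_k = 0, 9, 0, -27/2, 0, 243/40, 0, …
g: a_k = 1, 4, 8, 32/3, 32/3, 128/15, 256/45, …
Sym-product of L_f,L_g gives L₀ (≤ ord 2).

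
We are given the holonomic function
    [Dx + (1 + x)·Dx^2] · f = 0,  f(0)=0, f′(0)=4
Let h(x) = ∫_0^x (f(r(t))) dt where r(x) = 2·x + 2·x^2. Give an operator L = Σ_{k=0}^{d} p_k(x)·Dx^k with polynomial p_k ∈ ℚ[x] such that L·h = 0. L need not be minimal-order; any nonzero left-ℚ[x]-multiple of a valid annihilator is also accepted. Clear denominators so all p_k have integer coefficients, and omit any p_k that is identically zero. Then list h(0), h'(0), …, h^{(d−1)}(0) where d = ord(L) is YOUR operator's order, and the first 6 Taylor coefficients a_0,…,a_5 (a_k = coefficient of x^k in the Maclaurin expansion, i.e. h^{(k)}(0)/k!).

L = (4·x + 4·x^2)·Dx^2 + (1 + 4·x + 6·x^2 + 4·x^3)·Dx^3  (order 3).
h: a_k = 0, 0, 4, 0, -4/3, 8/5, …
ICs: h(0) = 0, h′(0) = 0, h′′(0) = 8.

f: a_k = 0, 4, -2, 4/3, -1, 4/5, …
Substitute x→r, Dx→(1/r')Dx; clear ⇒ L₀.
Integrate: L := L₀·Dx.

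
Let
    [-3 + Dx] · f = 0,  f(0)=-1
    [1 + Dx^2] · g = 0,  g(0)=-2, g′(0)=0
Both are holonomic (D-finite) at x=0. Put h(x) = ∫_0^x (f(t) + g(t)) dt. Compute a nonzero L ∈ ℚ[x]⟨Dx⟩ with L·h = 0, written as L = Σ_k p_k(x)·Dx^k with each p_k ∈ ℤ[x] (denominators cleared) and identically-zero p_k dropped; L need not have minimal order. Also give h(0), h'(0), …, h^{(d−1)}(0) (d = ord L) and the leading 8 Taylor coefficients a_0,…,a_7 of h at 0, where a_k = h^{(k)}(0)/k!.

f: a_k = -1, -3, -9/2, -9/2, -27/8, -81/40, -81/80, -243/560, …
g: a_k = -2, 0, 1, 0, -1/12, 0, 1/360, 0, …
f+g: L₀ = lclm(L_f,L_g), ord ≤ 1+2.
h=∫₀ˣh₀: take L = L₀·Dx.
L = -3·Dx + Dx^2 - 3·Dx^3 + Dx^4  (order 4).
h: a_k = 0, -3, -3/2, -7/6, -9/8, -83/120, -27/80, -727/5040, …
ICs: h(0) = 0, h′(0) = -3, h′′(0) = -3, h′′′(0) = -7.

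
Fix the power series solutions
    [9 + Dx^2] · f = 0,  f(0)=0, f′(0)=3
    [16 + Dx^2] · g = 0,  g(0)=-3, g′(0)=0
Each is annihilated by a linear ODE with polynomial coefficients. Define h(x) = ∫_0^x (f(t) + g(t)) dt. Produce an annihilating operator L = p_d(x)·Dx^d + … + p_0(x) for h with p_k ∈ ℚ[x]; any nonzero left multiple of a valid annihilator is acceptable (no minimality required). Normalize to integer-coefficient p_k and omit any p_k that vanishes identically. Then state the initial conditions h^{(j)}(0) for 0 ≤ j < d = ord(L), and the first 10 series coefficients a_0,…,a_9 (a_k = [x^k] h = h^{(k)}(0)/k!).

L = 144·Dx + 25·Dx^3 + Dx^5  (order 5).
h: a_k = 0, -3, 3/2, 8, -9/8, -32/5, 27/80, 256/105, -243/4480, -512/945, …
ICs: h(0) = 0, h′(0) = -3, h′′(0) = 3, h′′′(0) = 48, h′′′′(0) = -27.

f: a_k = 0, 3, 0, -9/2, 0, 81/40, 0, -243/560, 0, 243/4480, …
g: a_k = -3, 0, 24, 0, -32, 0, 256/15, 0, -512/105, 0, …
Weyl lclm of L_f,L_g ⇒ L₀ (ord ≤ 4).
h=∫₀ˣh₀: take L = L₀·Dx.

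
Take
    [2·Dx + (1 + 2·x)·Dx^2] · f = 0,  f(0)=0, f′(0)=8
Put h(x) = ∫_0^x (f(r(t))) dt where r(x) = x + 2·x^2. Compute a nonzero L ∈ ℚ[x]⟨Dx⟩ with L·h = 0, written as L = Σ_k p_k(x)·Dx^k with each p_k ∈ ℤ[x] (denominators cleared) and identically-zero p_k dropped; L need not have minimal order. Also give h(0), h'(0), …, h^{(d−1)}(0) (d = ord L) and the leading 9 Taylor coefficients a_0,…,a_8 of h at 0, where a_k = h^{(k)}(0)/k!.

f: a_k = 0, 8, -8, 32/3, -16, 128/5, -128/3, 512/7, -128, …
f∘r: x↦r, Dx↦Dx/r' in L_f ⇒ L₀.
∫: right-multiply L₀ by Dx.
L = (-2 + 8·x + 16·x^2)·Dx^2 + (1 + 6·x + 12·x^2 + 16·x^3)·Dx^3  (order 3).
h: a_k = 0, 0, 4, 8/3, -16/3, 16/5, 64/15, -256/21, 64/7, …
ICs: h(0) = 0, h′(0) = 0, h′′(0) = 8.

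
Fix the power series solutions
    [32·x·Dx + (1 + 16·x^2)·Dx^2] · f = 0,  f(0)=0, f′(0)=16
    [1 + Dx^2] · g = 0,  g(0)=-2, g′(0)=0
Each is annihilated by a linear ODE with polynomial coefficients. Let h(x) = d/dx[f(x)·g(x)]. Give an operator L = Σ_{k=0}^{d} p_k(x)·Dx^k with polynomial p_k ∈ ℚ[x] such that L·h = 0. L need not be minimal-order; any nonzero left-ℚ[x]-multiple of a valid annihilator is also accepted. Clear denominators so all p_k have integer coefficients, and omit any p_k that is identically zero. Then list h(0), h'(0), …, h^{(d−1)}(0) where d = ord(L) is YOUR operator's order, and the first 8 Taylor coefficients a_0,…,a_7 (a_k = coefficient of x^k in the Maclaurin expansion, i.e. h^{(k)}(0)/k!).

L = (209105 + 6893664·x^2 + 261353216·x^4 + 52248576·x^6 - 2162688·x^8 - 60817408·x^10 + 16777216·x^12) + (108608·x + 9933824·x^3 + 133857280·x^5 + 44564480·x^7 + 20971520·x^9 + 67108864·x^11)·Dx + (210210 + 6980800·x^2 + 263314944·x^4 + 66224128·x^6 + 4063232·x^8 - 54525952·x^10 + 33554432·x^12)·Dx^2 + (108608·x + 9933824·x^3 + 133857280·x^5 + 44564480·x^7 + 20971520·x^9 + 67108864·x^11)·Dx^3 + (1105 + 87136·x^2 + 1961728·x^4 + 13975552·x^6 + 6225920·x^8 + 6291456·x^10 + 16777216·x^12)·Dx^4  (order 4).
h: a_k = -32, 0, 560, 0, -25876/3, 0, 6158542/45, 0, …
ICs: h(0) = -32, h′(0) = 0, h′′(0) = 1120, h′′′(0) = 0.

f: a_k = 0, 16, 0, -256/3, 0, 4096/5, 0, -65536/7, …
g: a_k = -2, 0, 1, 0, -1/12, 0, 1/360, 0, …
h₀=f·g: eliminate ⇒ L₀, order ≤ 2·2.
Differentiate: ansatz ord ≤ ord L₀ ⇒ L.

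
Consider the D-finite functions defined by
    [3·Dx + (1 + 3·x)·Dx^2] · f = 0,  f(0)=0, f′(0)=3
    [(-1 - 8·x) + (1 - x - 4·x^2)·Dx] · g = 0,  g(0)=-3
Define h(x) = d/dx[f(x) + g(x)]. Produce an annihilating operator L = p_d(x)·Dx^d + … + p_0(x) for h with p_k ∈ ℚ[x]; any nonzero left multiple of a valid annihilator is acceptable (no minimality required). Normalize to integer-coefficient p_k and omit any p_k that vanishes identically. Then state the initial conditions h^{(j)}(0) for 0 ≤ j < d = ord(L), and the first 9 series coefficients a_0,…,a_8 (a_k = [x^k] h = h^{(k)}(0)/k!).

f: a_k = 0, 3, -9/2, 9, -81/4, 243/5, -243/2, 2187/7, -6561/8, …
g: a_k = -3, -3, -15, -27, -87, -195, -543, -1323, -3495, …
Sum ⇒ L₀ = lclm(L_f,L_g) in ℚ(x)⟨Dx⟩.
h₀' ⇒ L via d/dx closure of L₀.
L = (-342 - 2178·x - 6624·x^2 - 6336·x^3 - 6912·x^4) + (-36 - 696·x - 4356·x^2 - 10176·x^3 - 12960·x^4 - 11520·x^5)·Dx + (13 + 101·x + 191·x^2 - 225·x^3 - 1440·x^4 - 2928·x^5 - 2304·x^6)·Dx^2  (order 2).
h: a_k = 0, -39, -54, -429, -732, -3987, -7074, -34521, -59400, …
ICs: h(0) = 0, h′(0) = -39.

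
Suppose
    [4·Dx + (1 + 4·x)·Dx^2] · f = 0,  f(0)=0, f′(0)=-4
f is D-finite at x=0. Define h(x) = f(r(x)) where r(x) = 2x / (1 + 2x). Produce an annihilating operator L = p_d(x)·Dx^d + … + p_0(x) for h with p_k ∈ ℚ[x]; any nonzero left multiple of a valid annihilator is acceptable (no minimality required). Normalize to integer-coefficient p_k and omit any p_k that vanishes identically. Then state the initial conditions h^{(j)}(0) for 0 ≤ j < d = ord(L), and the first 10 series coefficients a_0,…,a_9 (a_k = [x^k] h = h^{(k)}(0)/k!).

f: a_k = 0, -4, 8, -64/3, 64, -1024/5, 2048/3, -16384/7, 8192, -262144/9, …
L₀ from L_f via x↦r, Dx↦r'^{-1}Dx.
L = (12 + 40·x)·Dx + (1 + 12·x + 20·x^2)·Dx^2  (order 2).
h: a_k = 0, -8, 48, -992/3, 2496, -99968/5, 166656, -9999872/7, 12499968, -999999488/9, …
ICs: h(0) = 0, h′(0) = -8.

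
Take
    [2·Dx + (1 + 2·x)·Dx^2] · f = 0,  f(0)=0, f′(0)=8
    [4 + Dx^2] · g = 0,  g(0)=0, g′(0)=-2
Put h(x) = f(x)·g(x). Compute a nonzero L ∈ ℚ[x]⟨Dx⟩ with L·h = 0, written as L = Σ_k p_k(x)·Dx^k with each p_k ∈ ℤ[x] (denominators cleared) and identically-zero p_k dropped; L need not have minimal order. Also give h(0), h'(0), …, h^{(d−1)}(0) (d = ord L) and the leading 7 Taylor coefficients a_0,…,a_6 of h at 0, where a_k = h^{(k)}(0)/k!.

L = (-48 + 192·x + 1216·x^2 + 2048·x^3 + 1024·x^4) + (32 + 320·x + 768·x^2 + 512·x^3)·Dx + (160·x + 672·x^2 + 1024·x^3 + 512·x^4)·Dx^2 + (8 + 80·x + 192·x^2 + 128·x^3)·Dx^3 + (3 + 28·x + 92·x^2 + 128·x^3 + 64·x^4)·Dx^4  (order 4).
h: a_k = 0, 0, -16, 16, -32/3, 64/3, -352/9, …
ICs: h(0) = 0, h′(0) = 0, h′′(0) = -32, h′′′(0) = 96.

f: a_k = 0, 8, -8, 32/3, -16, 128/5, -128/3, …
g: a_k = 0, -2, 0, 4/3, 0, -4/15, 0, …
h₀=f·g: eliminate ⇒ L₀, order ≤ 2·2.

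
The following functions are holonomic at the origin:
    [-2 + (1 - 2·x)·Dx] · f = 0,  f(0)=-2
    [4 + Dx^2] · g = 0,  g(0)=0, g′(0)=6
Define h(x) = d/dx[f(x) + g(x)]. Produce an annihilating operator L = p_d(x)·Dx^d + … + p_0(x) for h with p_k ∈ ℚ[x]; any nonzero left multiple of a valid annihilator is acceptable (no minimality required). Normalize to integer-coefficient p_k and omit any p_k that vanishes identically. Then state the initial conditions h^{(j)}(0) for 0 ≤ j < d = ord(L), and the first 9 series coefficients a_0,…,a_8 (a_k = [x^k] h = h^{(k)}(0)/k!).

L = (208 - 64·x + 64·x^2) + (-28 + 72·x - 48·x^2 + 32·x^3)·Dx + (52 - 16·x + 16·x^2)·Dx^2 + (-7 + 18·x - 12·x^2 + 8·x^3)·Dx^3  (order 3).
h: a_k = 2, -16, -60, -128, -316, -768, -26888/15, -4096, -967676/105, …
ICs: h(0) = 2, h′(0) = -16, h′′(0) = -120.

f: a_k = -2, -4, -8, -16, -32, -64, -128, -256, -512, …
g: a_k = 0, 6, 0, -4, 0, 4/5, 0, -8/105, 0, …
Weyl lclm of L_f,L_g ⇒ L₀ (ord ≤ 3).
h₀' ⇒ L via d/dx closure of L₀.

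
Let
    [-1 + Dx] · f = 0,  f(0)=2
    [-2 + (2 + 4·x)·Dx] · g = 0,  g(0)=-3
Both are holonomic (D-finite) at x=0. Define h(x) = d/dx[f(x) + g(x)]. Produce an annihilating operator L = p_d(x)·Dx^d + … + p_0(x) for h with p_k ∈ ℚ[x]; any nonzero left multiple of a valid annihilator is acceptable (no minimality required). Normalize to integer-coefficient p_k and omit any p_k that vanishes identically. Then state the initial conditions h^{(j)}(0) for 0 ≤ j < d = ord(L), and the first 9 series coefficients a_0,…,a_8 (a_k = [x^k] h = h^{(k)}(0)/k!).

f: a_k = 2, 2, 1, 1/3, 1/12, 1/60, 1/360, 1/2520, 1/20160, …
g: a_k = -3, -3, 3/2, -3/2, 15/8, -21/8, 63/16, -99/16, 1287/128, …
f+g: L₀ = lclm(L_f,L_g), ord ≤ 1+1.
Derive L from L₀ (diff closure).
L = (-2 - x) + (1 - 2·x - 2·x^2)·Dx + (1 + 3·x + 2·x^2)·Dx^2  (order 2).
h: a_k = -1, 5, -7/2, 47/6, -313/24, 2837/120, -31183/720, 405407/5040, -6081073/40320, …
ICs: h(0) = -1, h′(0) = 5.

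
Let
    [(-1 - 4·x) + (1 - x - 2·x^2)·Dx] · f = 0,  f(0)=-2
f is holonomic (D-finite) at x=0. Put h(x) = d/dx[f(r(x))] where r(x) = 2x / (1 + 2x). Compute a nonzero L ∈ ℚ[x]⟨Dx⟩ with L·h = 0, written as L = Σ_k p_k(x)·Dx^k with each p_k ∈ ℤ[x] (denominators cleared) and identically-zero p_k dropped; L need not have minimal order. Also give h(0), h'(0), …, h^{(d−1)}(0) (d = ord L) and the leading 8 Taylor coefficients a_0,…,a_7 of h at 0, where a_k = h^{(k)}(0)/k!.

f: a_k = -2, -2, -6, -10, -22, -42, -86, -170, …
h₀=f(r): pull back L_f along r ⇒ L₀.
Derive L from L₀ (diff closure).
L = (8 + 48·x + 288·x^2 + 320·x^3) + (-1 - 14·x - 36·x^2 + 56·x^3 + 160·x^4)·Dx  (order 1).
h: a_k = -4, -32, 0, -512, 1280, -9216, 35840, -180224, …
ICs: h(0) = -4.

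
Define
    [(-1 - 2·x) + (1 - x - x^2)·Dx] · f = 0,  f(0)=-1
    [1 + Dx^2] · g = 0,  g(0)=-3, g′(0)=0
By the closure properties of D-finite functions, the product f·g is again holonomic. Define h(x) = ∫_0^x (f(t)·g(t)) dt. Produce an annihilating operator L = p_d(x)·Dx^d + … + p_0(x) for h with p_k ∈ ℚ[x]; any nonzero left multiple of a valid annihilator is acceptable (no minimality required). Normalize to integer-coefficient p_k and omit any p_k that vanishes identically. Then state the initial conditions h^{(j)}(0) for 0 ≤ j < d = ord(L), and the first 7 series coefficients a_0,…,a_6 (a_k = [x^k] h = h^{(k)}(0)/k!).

f: a_k = -1, -1, -2, -3, -5, -8, -13, …
g: a_k = -3, 0, 3/2, 0, -1/8, 0, 1/240, …
L₀ := L_f ⊗_s L_g (sym. prod.), ord ≤ 2.
Integrate: L := L₀·Dx.
L = (1 + x + x^2)·Dx + (2 + 4·x)·Dx^2 + (-1 + x + x^2)·Dx^3  (order 3).
h: a_k = 0, 3, 3/2, 3/2, 15/8, 97/40, 157/48, …
ICs: h(0) = 0, h′(0) = 3, h′′(0) = 3.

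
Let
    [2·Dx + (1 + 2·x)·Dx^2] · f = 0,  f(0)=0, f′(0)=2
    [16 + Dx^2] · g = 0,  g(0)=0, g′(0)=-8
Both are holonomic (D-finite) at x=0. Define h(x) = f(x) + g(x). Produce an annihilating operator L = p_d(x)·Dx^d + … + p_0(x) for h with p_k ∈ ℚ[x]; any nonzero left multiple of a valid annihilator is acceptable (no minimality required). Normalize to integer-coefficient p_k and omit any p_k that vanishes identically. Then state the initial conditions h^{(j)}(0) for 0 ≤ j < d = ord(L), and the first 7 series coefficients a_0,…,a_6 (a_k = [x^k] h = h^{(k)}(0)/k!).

L = (160 + 256·x + 256·x^2)·Dx + (48 + 224·x + 384·x^2 + 256·x^3)·Dx^2 + (10 + 16·x + 16·x^2)·Dx^3 + (3 + 14·x + 24·x^2 + 16·x^3)·Dx^4  (order 4).
h: a_k = 0, -6, -2, 24, -4, -32/3, -32/3, …
ICs: h(0) = 0, h′(0) = -6, h′′(0) = -4, h′′′(0) = 144.

f: a_k = 0, 2, -2, 8/3, -4, 32/5, -32/3, …
g: a_k = 0, -8, 0, 64/3, 0, -256/15, 0, …
Weyl lclm of L_f,L_g ⇒ L₀ (ord ≤ 4).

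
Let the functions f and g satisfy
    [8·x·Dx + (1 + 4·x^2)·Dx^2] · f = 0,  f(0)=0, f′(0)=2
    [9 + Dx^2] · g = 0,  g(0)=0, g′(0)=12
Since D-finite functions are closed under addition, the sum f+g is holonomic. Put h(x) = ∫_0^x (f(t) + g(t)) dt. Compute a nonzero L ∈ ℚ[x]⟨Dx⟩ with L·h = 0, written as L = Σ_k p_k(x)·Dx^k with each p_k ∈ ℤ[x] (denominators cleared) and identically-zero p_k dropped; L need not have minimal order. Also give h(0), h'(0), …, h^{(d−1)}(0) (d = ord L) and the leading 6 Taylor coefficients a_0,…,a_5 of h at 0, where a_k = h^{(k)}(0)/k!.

f: a_k = 0, 2, 0, -8/3, 0, 32/5, …
g: a_k = 0, 12, 0, -18, 0, 81/10, …
L₀ := lclm(L_f,L_g); ord L₀ ≤ 2+2.
Integrate: L := L₀·Dx.
L = (-2808·x + 19008·x^3 + 10368·x^5)·Dx^2 + (9 + 1548·x^2 + 7344·x^4 + 5184·x^6)·Dx^3 + (-312·x + 2112·x^3 + 1152·x^5)·Dx^4 + (1 + 172·x^2 + 816·x^4 + 576·x^6)·Dx^5  (order 5).
h: a_k = 0, 0, 7, 0, -31/6, 0, …
ICs: h(0) = 0, h′(0) = 0, h′′(0) = 14, h′′′(0) = 0, h′′′′(0) = -124.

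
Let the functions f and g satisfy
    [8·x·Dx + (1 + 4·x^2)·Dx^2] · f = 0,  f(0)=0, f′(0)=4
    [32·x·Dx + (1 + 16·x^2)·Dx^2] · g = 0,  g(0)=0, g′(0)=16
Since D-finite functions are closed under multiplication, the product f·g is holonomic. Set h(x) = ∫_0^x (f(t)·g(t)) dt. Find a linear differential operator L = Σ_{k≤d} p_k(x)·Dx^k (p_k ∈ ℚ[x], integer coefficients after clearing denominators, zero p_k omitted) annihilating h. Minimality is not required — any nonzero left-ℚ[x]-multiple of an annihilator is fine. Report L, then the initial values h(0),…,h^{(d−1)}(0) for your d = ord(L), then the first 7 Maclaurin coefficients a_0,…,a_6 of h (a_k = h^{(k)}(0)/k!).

L = (-1536·x - 51200·x^3 - 262144·x^5 + 655360·x^7 + 6291456·x^9)·Dx^2 + (-80 - 6592·x^2 - 92160·x^4 - 229376·x^6 + 2293760·x^8 + 9437184·x^10)·Dx^3 + (-160·x - 4480·x^3 - 30720·x^5 + 69632·x^7 + 1310720·x^9 + 3145728·x^11)·Dx^4 + (-1 - 40·x^2 - 464·x^4 + 29696·x^8 + 163840·x^10 + 262144·x^12)·Dx^5  (order 5).
h: a_k = 0, 0, 0, 64/3, 0, -256/3, 0, …
ICs: h(0) = 0, h′(0) = 0, h′′(0) = 0, h′′′(0) = 128, h′′′′(0) = 0.

f: a_k = 0, 4, 0, -16/3, 0, 64/5, 0, …
g: a_k = 0, 16, 0, -256/3, 0, 4096/5, 0, …
Sym-product of L_f,L_g gives L₀ (≤ ord 4).
∫: right-multiply L₀ by Dx.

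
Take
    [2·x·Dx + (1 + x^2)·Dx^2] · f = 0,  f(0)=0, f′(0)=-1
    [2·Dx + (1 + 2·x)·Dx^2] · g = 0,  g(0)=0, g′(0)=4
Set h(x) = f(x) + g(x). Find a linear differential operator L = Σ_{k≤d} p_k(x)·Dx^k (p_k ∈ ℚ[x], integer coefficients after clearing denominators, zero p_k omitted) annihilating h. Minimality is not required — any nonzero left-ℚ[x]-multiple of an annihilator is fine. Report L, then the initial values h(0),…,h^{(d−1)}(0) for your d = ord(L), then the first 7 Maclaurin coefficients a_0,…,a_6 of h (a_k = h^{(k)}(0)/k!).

L = (-2 - 12·x + 6·x^2 + 4·x^3)·Dx + (-5 - 4·x - 9·x^2 + 12·x^3 + 8·x^4)·Dx^2 + (-1 - x + 2·x^2 + x^3 + 3·x^4 + 2·x^5)·Dx^3  (order 3).
h: a_k = 0, 3, -4, 17/3, -8, 63/5, -64/3, …
ICs: h(0) = 0, h′(0) = 3, h′′(0) = -8.

f: a_k = 0, -1, 0, 1/3, 0, -1/5, 0, …
g: a_k = 0, 4, -4, 16/3, -8, 64/5, -64/3, …
L₀ := lclm(L_f,L_g); ord L₀ ≤ 2+2.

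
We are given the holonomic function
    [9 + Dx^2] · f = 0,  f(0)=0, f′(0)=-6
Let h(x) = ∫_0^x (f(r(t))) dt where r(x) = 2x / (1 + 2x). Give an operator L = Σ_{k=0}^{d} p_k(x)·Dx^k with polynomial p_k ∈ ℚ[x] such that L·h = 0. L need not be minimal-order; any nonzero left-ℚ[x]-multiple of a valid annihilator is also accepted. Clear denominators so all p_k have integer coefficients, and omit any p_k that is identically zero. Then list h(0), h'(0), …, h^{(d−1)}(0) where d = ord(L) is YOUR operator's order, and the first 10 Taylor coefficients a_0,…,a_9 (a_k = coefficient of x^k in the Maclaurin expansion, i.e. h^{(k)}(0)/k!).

f: a_k = 0, -6, 0, 9, 0, -81/20, 0, 243/280, 0, -243/2240, …
L₀ from L_f via x↦r, Dx↦r'^{-1}Dx.
h=∫h₀ ⇒ L = L₀·Dx.
L = 36·Dx + (4 + 24·x + 48·x^2 + 32·x^3)·Dx^2 + (1 + 8·x + 24·x^2 + 32·x^3 + 16·x^4)·Dx^3  (order 3).
h: a_k = 0, 0, -6, 8, 6, -336/5, 1172/5, -4080/7, 38706/35, -20192/15, …
ICs: h(0) = 0, h′(0) = 0, h′′(0) = -12.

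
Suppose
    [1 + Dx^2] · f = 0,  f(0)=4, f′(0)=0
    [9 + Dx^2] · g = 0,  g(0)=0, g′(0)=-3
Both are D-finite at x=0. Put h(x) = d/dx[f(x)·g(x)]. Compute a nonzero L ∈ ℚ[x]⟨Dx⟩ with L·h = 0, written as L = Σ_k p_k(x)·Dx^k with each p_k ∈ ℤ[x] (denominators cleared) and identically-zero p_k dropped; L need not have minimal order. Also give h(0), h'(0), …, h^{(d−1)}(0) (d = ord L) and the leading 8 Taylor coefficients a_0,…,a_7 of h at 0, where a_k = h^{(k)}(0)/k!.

L = 64 + 20·Dx^2 + Dx^4  (order 4).
h: a_k = -12, 0, 72, 0, -88, 0, 688/15, 0, …
ICs: h(0) = -12, h′(0) = 0, h′′(0) = 144, h′′′(0) = 0.

f: a_k = 4, 0, -2, 0, 1/6, 0, -1/180, 0, …
g: a_k = 0, -3, 0, 9/2, 0, -81/40, 0, 243/560, …
h₀=f·g: eliminate ⇒ L₀, order ≤ 2·2.
Derive L from L₀ (diff closure).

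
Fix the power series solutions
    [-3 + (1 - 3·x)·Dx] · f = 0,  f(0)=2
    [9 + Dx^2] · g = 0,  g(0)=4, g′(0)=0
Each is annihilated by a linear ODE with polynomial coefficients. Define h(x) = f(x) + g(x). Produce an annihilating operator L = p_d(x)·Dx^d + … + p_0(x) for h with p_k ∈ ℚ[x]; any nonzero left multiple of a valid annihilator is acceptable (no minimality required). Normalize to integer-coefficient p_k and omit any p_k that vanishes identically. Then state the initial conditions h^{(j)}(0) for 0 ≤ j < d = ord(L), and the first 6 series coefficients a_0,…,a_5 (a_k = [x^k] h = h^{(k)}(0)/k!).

L = (63 - 54·x + 81·x^2) + (-9 + 45·x - 81·x^2 + 81·x^3)·Dx + (7 - 6·x + 9·x^2)·Dx^2 + (-1 + 5·x - 9·x^2 + 9·x^3)·Dx^3  (order 3).
h: a_k = 6, 6, 0, 54, 351/2, 486, …
ICs: h(0) = 6, h′(0) = 6, h′′(0) = 0.

f: a_k = 2, 6, 18, 54, 162, 486, …
g: a_k = 4, 0, -18, 0, 27/2, 0, …
Weyl lclm of L_f,L_g ⇒ L₀ (ord ≤ 3).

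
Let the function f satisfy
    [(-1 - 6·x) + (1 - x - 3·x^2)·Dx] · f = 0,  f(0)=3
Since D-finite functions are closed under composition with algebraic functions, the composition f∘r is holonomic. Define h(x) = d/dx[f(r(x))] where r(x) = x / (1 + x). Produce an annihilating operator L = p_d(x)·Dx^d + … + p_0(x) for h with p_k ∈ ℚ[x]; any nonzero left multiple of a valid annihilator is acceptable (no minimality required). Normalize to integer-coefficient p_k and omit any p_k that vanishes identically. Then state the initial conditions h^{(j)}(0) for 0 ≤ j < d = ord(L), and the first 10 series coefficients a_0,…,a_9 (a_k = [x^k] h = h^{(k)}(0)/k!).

L = (6 + 18·x + 72·x^2 + 42·x^3) + (-1 - 9·x - 12·x^2 + 17·x^3 + 21·x^4)·Dx  (order 1).
h: a_k = 3, 18, 0, 108, -135, 648, -1323, 4104, -9720, 26190, …
ICs: h(0) = 3.

f: a_k = 3, 3, 12, 21, 57, 120, 291, 651, 1524, 3477, …
L₀ from L_f via x↦r, Dx↦r'^{-1}Dx.
Derive L from L₀ (diff closure).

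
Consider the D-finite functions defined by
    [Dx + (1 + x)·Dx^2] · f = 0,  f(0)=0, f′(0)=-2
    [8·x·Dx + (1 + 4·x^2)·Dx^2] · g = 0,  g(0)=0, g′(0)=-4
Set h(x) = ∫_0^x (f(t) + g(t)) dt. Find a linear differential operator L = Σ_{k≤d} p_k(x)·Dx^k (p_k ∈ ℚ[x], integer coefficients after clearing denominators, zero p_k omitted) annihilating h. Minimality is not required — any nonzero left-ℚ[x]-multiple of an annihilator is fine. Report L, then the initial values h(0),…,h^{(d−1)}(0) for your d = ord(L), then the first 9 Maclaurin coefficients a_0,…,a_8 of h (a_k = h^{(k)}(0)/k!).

f: a_k = 0, -2, 1, -2/3, 1/2, -2/5, 1/3, -2/7, 1/4, …
g: a_k = 0, -4, 0, 16/3, 0, -64/5, 0, 256/7, 0, …
f+g: L₀ = lclm(L_f,L_g), ord ≤ 2+2.
h=∫₀ˣh₀: take L = L₀·Dx.
L = (-8 - 24·x + 96·x^2 + 32·x^3)·Dx^2 + (-10 - 16·x + 72·x^2 + 192·x^3 + 64·x^4)·Dx^3 + (-1 + 7·x + 8·x^2 + 32·x^3 + 48·x^4 + 16·x^5)·Dx^4  (order 4).
h: a_k = 0, 0, -3, 1/3, 7/6, 1/10, -11/5, 1/21, 127/28, …
ICs: h(0) = 0, h′(0) = 0, h′′(0) = -6, h′′′(0) = 2.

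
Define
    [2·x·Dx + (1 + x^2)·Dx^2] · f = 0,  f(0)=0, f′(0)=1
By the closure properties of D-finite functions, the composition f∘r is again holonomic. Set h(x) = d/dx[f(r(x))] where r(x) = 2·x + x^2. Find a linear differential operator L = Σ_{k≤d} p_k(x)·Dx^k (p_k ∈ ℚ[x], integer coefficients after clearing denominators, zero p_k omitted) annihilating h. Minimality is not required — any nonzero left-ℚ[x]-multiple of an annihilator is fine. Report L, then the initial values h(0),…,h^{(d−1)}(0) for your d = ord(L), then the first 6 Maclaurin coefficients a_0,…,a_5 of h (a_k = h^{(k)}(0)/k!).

L = (-1 + 8·x + 16·x^2 + 12·x^3 + 3·x^4) + (1 + x + 4·x^2 + 8·x^3 + 5·x^4 + x^5)·Dx  (order 1).
h: a_k = 2, 2, -8, -16, 22, 94, …
ICs: h(0) = 2.

f: a_k = 0, 1, 0, -1/3, 0, 1/5, …
L₀ from L_f via x↦r, Dx↦r'^{-1}Dx.
Derive L from L₀ (diff closure).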